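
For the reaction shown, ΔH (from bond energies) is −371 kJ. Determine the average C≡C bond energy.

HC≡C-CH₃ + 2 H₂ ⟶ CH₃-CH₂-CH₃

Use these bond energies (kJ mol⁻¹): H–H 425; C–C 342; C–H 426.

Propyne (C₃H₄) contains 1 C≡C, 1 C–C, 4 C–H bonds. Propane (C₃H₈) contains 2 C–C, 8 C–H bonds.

Let D be the C≡C bond energy.
Σ(broken) = 1×D + 1×342 + 4×426 + 2×425 = 2896 + D
Σ(formed) = 2×342 + 8×426 = 4092
ΔH = Σ(broken) − Σ(formed) = (2896 + D) − (4092) = −1196 + D
Setting this equal to −371 kJ gives D = 825 kJ/mol.

D(C≡C) ≈ 825 kJ/mol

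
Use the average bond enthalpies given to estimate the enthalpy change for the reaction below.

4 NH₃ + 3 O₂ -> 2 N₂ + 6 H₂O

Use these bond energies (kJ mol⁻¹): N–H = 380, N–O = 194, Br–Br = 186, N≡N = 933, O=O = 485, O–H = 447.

Bonds broken (reactants):
  N–H: 12 × 380 = 4560
  O=O: 3 × 485 = 1455
  Σ(broken) = 6015 kJ
Bonds formed (products):
  N≡N: 2 × 933 = 1866
  O–H: 12 × 447 = 5364
  Σ(formed) = 7230 kJ
ΔH = Σ(broken) − Σ(formed) = 6015 − 7230 = −1215 kJ

ΔH ≈ −1215 kJ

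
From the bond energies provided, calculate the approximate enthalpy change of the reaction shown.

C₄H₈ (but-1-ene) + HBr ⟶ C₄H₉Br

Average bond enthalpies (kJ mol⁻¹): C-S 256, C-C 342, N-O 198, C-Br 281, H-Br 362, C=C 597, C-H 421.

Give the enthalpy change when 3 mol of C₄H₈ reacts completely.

Bonds broken (reactants):
  C-C: 2 × 342 = 684
  C-H: 8 × 421 = 3368
  C=C: 1 × 597 = 597
  H-Br: 1 × 362 = 362
  Σ(broken) = 5011 kJ
Bonds formed (products):
  C-Br: 1 × 281 = 281
  C-C: 3 × 342 = 1026
  C-H: 9 × 421 = 3789
  Σ(formed) = 5096 kJ
ΔH = Σ(broken) − Σ(formed) = 5011 − 5096 = −85 kJ
For 3× the reaction as written: 3 × (−85) = −255 kJ

ΔH = −255 kJ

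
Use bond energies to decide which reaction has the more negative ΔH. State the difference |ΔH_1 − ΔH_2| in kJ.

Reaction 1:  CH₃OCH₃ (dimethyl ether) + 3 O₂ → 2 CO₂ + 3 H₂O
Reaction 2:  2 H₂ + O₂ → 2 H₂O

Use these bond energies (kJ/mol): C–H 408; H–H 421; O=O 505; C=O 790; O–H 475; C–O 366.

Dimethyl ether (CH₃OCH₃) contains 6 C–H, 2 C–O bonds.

Reaction 1, by 762 kJ

Reaction 1:
  Bonds broken (reactants):
    C–H: 6 × 408 = 2448
    C–O: 2 × 366 = 732
    O=O: 3 × 505 = 1515
    Σ(broken) = 4695 kJ
  Bonds formed (products):
    C=O: 4 × 790 = 3160
    O–H: 6 × 475 = 2850
    Σ(formed) = 6010 kJ
  ΔH_1 = 4695 − 6010 = −1315 kJ
Reaction 2:
  Bonds broken (reactants):
    H–H: 2 × 421 = 842
    O=O: 1 × 505 = 505
    Σ(broken) = 1347 kJ
  Bonds formed (products):
    O–H: 4 × 475 = 1900
    Σ(formed) = 1900 kJ
  ΔH_2 = 1347 − 1900 = −553 kJ
ΔH_1 − ΔH_2 = −762 kJ, so reaction 1 has the more negative ΔH; |ΔH_1 − ΔH_2| = 762 kJ.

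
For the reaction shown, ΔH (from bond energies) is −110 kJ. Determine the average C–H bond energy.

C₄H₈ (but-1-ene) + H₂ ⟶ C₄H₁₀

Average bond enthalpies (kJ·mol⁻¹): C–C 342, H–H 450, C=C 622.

Let D be the C–H bond energy.
Σ(broken) = 2×342 + 8×D + 1×622 + 1×450 = 1756 + 8D
Σ(formed) = 3×342 + 10×D = 1026 + 10D
ΔH = Σ(broken) − Σ(formed) = (1756 + 8D) − (1026 + 10D) = +730 − 2D
Setting this equal to −110 kJ gives 2D = 840, so D = 420 kJ/mol.

D(C–H) ≈ 420 kJ/mol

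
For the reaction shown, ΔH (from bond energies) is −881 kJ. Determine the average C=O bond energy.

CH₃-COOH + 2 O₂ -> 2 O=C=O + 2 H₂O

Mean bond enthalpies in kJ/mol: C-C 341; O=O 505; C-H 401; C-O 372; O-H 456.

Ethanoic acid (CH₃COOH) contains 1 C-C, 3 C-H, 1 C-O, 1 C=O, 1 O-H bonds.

D(C=O) ≈ 813 kJ/mol

Let D be the C=O bond energy.
Σ(broken) = 1×341 + 3×401 + 1×372 + 1×D + 1×456 + 2×505 = 3382 + D
Σ(formed) = 4×D + 4×456 = 1824 + 4D
ΔH = Σ(broken) − Σ(formed) = (3382 + D) − (1824 + 4D) = +1558 − 3D
Setting this equal to −881 kJ gives 3D = 2439, so D = 813 kJ/mol.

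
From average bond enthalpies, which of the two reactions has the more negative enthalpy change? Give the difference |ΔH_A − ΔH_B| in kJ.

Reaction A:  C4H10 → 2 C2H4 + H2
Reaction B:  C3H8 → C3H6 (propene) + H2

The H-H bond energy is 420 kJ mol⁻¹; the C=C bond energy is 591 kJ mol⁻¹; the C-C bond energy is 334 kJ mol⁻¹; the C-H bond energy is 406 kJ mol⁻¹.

Reaction B, by 77 kJ

Reaction A:
  Bonds broken (reactants):
    C-C: 3 × 334 = 1002
    C-H: 10 × 406 = 4060
    Σ(broken) = 5062 kJ
  Bonds formed (products):
    C-H: 8 × 406 = 3248
    C=C: 2 × 591 = 1182
    H-H: 1 × 420 = 420
    Σ(formed) = 4850 kJ
  ΔH_A = 5062 − 4850 = +212 kJ
Reaction B:
  Bonds broken (reactants):
    C-C: 2 × 334 = 668
    C-H: 8 × 406 = 3248
    Σ(broken) = 3916 kJ
  Bonds formed (products):
    C-C: 1 × 334 = 334
    C-H: 6 × 406 = 2436
    C=C: 1 × 591 = 591
    H-H: 1 × 420 = 420
    Σ(formed) = 3781 kJ
  ΔH_B = 3916 − 3781 = +135 kJ
ΔH_A − ΔH_B = +77 kJ, so reaction B has the more negative ΔH; |ΔH_A − ΔH_B| = 77 kJ.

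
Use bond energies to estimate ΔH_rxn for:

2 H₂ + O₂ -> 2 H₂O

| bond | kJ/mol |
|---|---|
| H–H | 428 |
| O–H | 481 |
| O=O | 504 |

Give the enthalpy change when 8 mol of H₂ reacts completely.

ΔH = −2256 kJ

Bonds broken (reactants):
  H–H: 2 × 428 = 856
  O=O: 1 × 504 = 504
  Σ(broken) = 1360 kJ
Bonds formed (products):
  O–H: 4 × 481 = 1924
  Σ(formed) = 1924 kJ
ΔH = Σ(broken) − Σ(formed) = 1360 − 1924 = −564 kJ
For 4× the reaction as written: 4 × (−564) = −2256 kJ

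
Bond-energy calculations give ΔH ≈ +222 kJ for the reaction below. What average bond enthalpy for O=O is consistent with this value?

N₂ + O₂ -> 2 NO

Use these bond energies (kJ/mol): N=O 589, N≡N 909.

Let D be the O=O bond energy.
Σ(broken) = 1×909 + 1×D = 909 + D
Σ(formed) = 2×589 = 1178
ΔH = Σ(broken) − Σ(formed) = (909 + D) − (1178) = −269 + D
Setting this equal to +222 kJ gives D = 491 kJ/mol.

D(O=O) ≈ 491 kJ/mol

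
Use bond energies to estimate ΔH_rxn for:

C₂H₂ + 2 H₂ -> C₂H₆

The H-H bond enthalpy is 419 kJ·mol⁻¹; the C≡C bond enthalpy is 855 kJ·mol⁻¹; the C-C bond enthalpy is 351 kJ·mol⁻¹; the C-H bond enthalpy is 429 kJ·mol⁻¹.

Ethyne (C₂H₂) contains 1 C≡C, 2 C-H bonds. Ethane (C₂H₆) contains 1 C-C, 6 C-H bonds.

Bonds broken (reactants):
  C≡C: 1 × 855 = 855
  C-H: 2 × 429 = 858
  H-H: 2 × 419 = 838
  Σ(broken) = 2551 kJ
Bonds formed (products):
  C-C: 1 × 351 = 351
  C-H: 6 × 429 = 2574
  Σ(formed) = 2925 kJ
ΔH = Σ(broken) − Σ(formed) = 2551 − 2925 = −374 kJ

ΔH ≈ −374 kJ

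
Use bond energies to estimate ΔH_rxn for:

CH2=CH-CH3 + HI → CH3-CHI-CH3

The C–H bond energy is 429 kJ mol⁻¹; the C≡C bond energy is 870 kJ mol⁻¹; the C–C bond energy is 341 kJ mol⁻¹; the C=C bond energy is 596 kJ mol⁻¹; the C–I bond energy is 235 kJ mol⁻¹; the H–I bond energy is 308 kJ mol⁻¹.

Bonds broken (reactants):
  C–C: 1 × 341 = 341
  C–H: 6 × 429 = 2574
  C=C: 1 × 596 = 596
  H–I: 1 × 308 = 308
  Σ(broken) = 3819 kJ
Bonds formed (products):
  C–C: 2 × 341 = 682
  C–H: 7 × 429 = 3003
  C–I: 1 × 235 = 235
  Σ(formed) = 3920 kJ
ΔH = Σ(broken) − Σ(formed) = 3819 − 3920 = −101 kJ

ΔH ≈ −101 kJ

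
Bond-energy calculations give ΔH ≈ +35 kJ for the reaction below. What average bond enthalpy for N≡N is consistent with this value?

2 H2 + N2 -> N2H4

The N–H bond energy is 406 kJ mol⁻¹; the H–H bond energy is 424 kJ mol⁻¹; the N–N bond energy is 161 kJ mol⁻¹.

D(N≡N) ≈ 972 kJ/mol

Let D be the N≡N bond energy.
Σ(broken) = 2×424 + 1×D = 848 + D
Σ(formed) = 4×406 + 1×161 = 1785
ΔH = Σ(broken) − Σ(formed) = (848 + D) − (1785) = −937 + D
Setting this equal to +35 kJ gives D = 972 kJ/mol.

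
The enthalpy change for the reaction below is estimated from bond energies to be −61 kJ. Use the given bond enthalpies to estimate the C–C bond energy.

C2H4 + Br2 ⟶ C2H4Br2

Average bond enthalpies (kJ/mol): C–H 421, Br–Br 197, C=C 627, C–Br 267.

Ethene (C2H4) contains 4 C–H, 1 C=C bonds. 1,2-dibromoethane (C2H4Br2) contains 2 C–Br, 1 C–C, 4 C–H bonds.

Let D be the C–C bond energy.
Σ(broken) = 1×197 + 4×421 + 1×627 = 2508
Σ(formed) = 2×267 + 1×D + 4×421 = 2218 + D
ΔH = Σ(broken) − Σ(formed) = (2508) − (2218 + D) = +290 − D
Setting this equal to −61 kJ gives D = 351 kJ/mol.

D(C–C) ≈ 351 kJ/mol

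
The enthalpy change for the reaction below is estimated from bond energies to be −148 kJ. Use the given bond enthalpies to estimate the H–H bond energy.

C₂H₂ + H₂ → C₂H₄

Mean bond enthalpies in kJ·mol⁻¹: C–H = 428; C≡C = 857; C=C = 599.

Let D be the H–H bond energy.
Σ(broken) = 1×857 + 2×428 + 1×D = 1713 + D
Σ(formed) = 4×428 + 1×599 = 2311
ΔH = Σ(broken) − Σ(formed) = (1713 + D) − (2311) = −598 + D
Setting this equal to −148 kJ gives D = 450 kJ/mol.

D(H–H) ≈ 450 kJ/mol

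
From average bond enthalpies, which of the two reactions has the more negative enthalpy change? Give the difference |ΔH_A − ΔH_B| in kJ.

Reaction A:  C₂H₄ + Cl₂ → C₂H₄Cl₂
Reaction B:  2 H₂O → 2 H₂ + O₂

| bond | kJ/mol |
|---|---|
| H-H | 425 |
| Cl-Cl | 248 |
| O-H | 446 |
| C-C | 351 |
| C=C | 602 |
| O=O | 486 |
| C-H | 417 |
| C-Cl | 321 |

Reaction A:
  Bonds broken (reactants):
    C-H: 4 × 417 = 1668
    C=C: 1 × 602 = 602
    Cl-Cl: 1 × 248 = 248
    Σ(broken) = 2518 kJ
  Bonds formed (products):
    C-C: 1 × 351 = 351
    C-Cl: 2 × 321 = 642
    C-H: 4 × 417 = 1668
    Σ(formed) = 2661 kJ
  ΔH_A = 2518 − 2661 = −143 kJ
Reaction B:
  Bonds broken (reactants):
    O-H: 4 × 446 = 1784
    Σ(broken) = 1784 kJ
  Bonds formed (products):
    H-H: 2 × 425 = 850
    O=O: 1 × 486 = 486
    Σ(formed) = 1336 kJ
  ΔH_B = 1784 − 1336 = +448 kJ
ΔH_A − ΔH_B = −591 kJ, so reaction A has the more negative ΔH; |ΔH_A − ΔH_B| = 591 kJ.

Reaction A, by 591 kJ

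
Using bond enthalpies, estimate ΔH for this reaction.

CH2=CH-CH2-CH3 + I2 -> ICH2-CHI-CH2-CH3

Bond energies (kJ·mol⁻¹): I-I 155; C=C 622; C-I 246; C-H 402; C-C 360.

Bonds broken (reactants):
  C-C: 2 × 360 = 720
  C-H: 8 × 402 = 3216
  C=C: 1 × 622 = 622
  I-I: 1 × 155 = 155
  Σ(broken) = 4713 kJ
Bonds formed (products):
  C-C: 3 × 360 = 1080
  C-H: 8 × 402 = 3216
  C-I: 2 × 246 = 492
  Σ(formed) = 4788 kJ
ΔH = Σ(broken) − Σ(formed) = 4713 − 4788 = −75 kJ

ΔH ≈ −75 kJ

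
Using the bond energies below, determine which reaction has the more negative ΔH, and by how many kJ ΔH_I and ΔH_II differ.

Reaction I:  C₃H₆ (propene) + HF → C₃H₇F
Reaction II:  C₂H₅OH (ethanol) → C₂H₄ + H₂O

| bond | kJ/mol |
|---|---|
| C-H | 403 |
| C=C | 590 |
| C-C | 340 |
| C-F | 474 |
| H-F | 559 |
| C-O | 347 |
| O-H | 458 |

Reaction I, by 110 kJ

Reaction I:
  Bonds broken (reactants):
    C-C: 1 × 340 = 340
    C-H: 6 × 403 = 2418
    C=C: 1 × 590 = 590
    H-F: 1 × 559 = 559
    Σ(broken) = 3907 kJ
  Bonds formed (products):
    C-C: 2 × 340 = 680
    C-F: 1 × 474 = 474
    C-H: 7 × 403 = 2821
    Σ(formed) = 3975 kJ
  ΔH_I = 3907 − 3975 = −68 kJ
Reaction II:
  Bonds broken (reactants):
    C-C: 1 × 340 = 340
    C-H: 5 × 403 = 2015
    C-O: 1 × 347 = 347
    O-H: 1 × 458 = 458
    Σ(broken) = 3160 kJ
  Bonds formed (products):
    C-H: 4 × 403 = 1612
    C=C: 1 × 590 = 590
    O-H: 2 × 458 = 916
    Σ(formed) = 3118 kJ
  ΔH_II = 3160 − 3118 = +42 kJ
ΔH_I − ΔH_II = −110 kJ, so reaction I has the more negative ΔH; |ΔH_I − ΔH_II| = 110 kJ.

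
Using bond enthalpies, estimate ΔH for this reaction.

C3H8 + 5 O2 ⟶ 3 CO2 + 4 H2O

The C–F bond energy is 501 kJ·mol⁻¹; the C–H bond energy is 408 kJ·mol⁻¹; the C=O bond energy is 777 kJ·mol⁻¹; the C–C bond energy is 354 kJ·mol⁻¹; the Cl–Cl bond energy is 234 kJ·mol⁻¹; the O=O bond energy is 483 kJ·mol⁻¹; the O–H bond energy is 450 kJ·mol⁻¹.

Bonds broken (reactants):
  C–C: 2 × 354 = 708
  C–H: 8 × 408 = 3264
  O=O: 5 × 483 = 2415
  Σ(broken) = 6387 kJ
Bonds formed (products):
  C=O: 6 × 777 = 4662
  O–H: 8 × 450 = 3600
  Σ(formed) = 8262 kJ
ΔH = Σ(broken) − Σ(formed) = 6387 − 8262 = −1875 kJ

ΔH ≈ −1875 kJ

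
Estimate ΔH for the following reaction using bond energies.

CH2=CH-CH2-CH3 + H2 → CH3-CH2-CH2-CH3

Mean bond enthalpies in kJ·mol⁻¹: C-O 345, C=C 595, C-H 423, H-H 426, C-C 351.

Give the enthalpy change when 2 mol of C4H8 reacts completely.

ΔH = −352 kJ

Bonds broken (reactants):
  C-C: 2 × 351 = 702
  C-H: 8 × 423 = 3384
  C=C: 1 × 595 = 595
  H-H: 1 × 426 = 426
  Σ(broken) = 5107 kJ
Bonds formed (products):
  C-C: 3 × 351 = 1053
  C-H: 10 × 423 = 4230
  Σ(formed) = 5283 kJ
ΔH = Σ(broken) − Σ(formed) = 5107 − 5283 = −176 kJ
For 2× the reaction as written: 2 × (−176) = −352 kJ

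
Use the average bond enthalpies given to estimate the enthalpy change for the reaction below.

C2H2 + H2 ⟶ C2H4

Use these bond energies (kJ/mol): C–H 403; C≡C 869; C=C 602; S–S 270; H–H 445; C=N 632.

Bonds broken (reactants):
  C≡C: 1 × 869 = 869
  C–H: 2 × 403 = 806
  H–H: 1 × 445 = 445
  Σ(broken) = 2120 kJ
Bonds formed (products):
  C–H: 4 × 403 = 1612
  C=C: 1 × 602 = 602
  Σ(formed) = 2214 kJ
ΔH = Σ(broken) − Σ(formed) = 2120 − 2214 = −94 kJ

ΔH ≈ −94 kJ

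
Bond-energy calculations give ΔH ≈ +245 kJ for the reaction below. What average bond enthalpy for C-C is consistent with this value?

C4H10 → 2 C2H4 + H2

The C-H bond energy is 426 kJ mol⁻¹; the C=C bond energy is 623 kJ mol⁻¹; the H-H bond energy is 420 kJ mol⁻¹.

D(C-C) ≈ 353 kJ/mol

Let D be the C-C bond energy.
Σ(broken) = 3×D + 10×426 = 4260 + 3D
Σ(formed) = 8×426 + 2×623 + 1×420 = 5074
ΔH = Σ(broken) − Σ(formed) = (4260 + 3D) − (5074) = −814 + 3D
Setting this equal to +245 kJ gives 3D = 1059, so D = 353 kJ/mol.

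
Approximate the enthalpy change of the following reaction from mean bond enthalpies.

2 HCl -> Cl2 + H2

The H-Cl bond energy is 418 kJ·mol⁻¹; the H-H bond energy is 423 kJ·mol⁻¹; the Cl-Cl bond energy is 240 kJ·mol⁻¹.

Bonds broken (reactants):
  H-Cl: 2 × 418 = 836
  Σ(broken) = 836 kJ
Bonds formed (products):
  Cl-Cl: 1 × 240 = 240
  H-H: 1 × 423 = 423
  Σ(formed) = 663 kJ
ΔH = Σ(broken) − Σ(formed) = 836 − 663 = +173 kJ

ΔH ≈ +173 kJ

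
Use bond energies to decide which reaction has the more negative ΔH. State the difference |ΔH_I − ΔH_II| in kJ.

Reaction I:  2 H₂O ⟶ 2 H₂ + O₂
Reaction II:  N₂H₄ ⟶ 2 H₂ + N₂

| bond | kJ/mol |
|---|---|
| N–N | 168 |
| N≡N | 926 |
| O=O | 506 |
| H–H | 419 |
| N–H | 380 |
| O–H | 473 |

Reaction II, by 624 kJ

Reaction I:
  Bonds broken (reactants):
    O–H: 4 × 473 = 1892
    Σ(broken) = 1892 kJ
  Bonds formed (products):
    H–H: 2 × 419 = 838
    O=O: 1 × 506 = 506
    Σ(formed) = 1344 kJ
  ΔH_I = 1892 − 1344 = +548 kJ
Reaction II:
  Bonds broken (reactants):
    N–H: 4 × 380 = 1520
    N–N: 1 × 168 = 168
    Σ(broken) = 1688 kJ
  Bonds formed (products):
    H–H: 2 × 419 = 838
    N≡N: 1 × 926 = 926
    Σ(formed) = 1764 kJ
  ΔH_II = 1688 − 1764 = −76 kJ
ΔH_I − ΔH_II = +624 kJ, so reaction II has the more negative ΔH; |ΔH_I − ΔH_II| = 624 kJ.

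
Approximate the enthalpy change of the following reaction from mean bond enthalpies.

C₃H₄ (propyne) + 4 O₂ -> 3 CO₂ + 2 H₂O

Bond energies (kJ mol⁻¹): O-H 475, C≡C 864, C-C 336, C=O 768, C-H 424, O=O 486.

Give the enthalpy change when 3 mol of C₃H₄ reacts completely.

Bonds broken (reactants):
  C≡C: 1 × 864 = 864
  C-C: 1 × 336 = 336
  C-H: 4 × 424 = 1696
  O=O: 4 × 486 = 1944
  Σ(broken) = 4840 kJ
Bonds formed (products):
  C=O: 6 × 768 = 4608
  O-H: 4 × 475 = 1900
  Σ(formed) = 6508 kJ
ΔH = Σ(broken) − Σ(formed) = 4840 − 6508 = −1668 kJ
For 3× the reaction as written: 3 × (−1668) = −5004 kJ

ΔH = −5004 kJ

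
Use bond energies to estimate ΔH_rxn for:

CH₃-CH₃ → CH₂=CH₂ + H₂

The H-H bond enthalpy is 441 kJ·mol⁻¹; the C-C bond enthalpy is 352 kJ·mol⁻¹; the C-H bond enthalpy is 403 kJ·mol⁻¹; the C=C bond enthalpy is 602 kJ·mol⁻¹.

ΔH ≈ +115 kJ

Bonds broken (reactants):
  C-C: 1 × 352 = 352
  C-H: 6 × 403 = 2418
  Σ(broken) = 2770 kJ
Bonds formed (products):
  C-H: 4 × 403 = 1612
  C=C: 1 × 602 = 602
  H-H: 1 × 441 = 441
  Σ(formed) = 2655 kJ
ΔH = Σ(broken) − Σ(formed) = 2770 − 2655 = +115 kJ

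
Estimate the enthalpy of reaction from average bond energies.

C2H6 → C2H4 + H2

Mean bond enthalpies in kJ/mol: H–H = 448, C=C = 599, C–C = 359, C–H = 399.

Bonds broken (reactants):
  C–C: 1 × 359 = 359
  C–H: 6 × 399 = 2394
  Σ(broken) = 2753 kJ
Bonds formed (products):
  C–H: 4 × 399 = 1596
  C=C: 1 × 599 = 599
  H–H: 1 × 448 = 448
  Σ(formed) = 2643 kJ
ΔH = Σ(broken) − Σ(formed) = 2753 − 2643 = +110 kJ

ΔH ≈ +110 kJ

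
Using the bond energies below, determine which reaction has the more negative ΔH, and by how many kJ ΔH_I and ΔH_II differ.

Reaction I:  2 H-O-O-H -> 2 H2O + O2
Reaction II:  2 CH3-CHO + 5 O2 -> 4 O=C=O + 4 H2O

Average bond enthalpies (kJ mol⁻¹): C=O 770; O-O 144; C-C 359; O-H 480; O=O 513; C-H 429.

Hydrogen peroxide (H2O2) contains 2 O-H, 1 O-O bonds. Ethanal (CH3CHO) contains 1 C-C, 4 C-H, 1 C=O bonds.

Reaction I:
  Bonds broken (reactants):
    O-H: 4 × 480 = 1920
    O-O: 2 × 144 = 288
    Σ(broken) = 2208 kJ
  Bonds formed (products):
    O-H: 4 × 480 = 1920
    O=O: 1 × 513 = 513
    Σ(formed) = 2433 kJ
  ΔH_I = 2208 − 2433 = −225 kJ
Reaction II:
  Bonds broken (reactants):
    C-C: 2 × 359 = 718
    C-H: 8 × 429 = 3432
    C=O: 2 × 770 = 1540
    O=O: 5 × 513 = 2565
    Σ(broken) = 8255 kJ
  Bonds formed (products):
    C=O: 8 × 770 = 6160
    O-H: 8 × 480 = 3840
    Σ(formed) = 10000 kJ
  ΔH_II = 8255 − 10000 = −1745 kJ
ΔH_I − ΔH_II = +1520 kJ, so reaction II has the more negative ΔH; |ΔH_I − ΔH_II| = 1520 kJ.

Reaction II, by 1520 kJ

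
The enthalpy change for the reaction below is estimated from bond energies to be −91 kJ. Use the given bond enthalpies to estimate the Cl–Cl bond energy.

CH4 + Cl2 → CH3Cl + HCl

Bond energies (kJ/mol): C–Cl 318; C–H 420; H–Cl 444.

D(Cl–Cl) ≈ 251 kJ/mol

Let D be the Cl–Cl bond energy.
Σ(broken) = 4×420 + 1×D = 1680 + D
Σ(formed) = 1×318 + 3×420 + 1×444 = 2022
ΔH = Σ(broken) − Σ(formed) = (1680 + D) − (2022) = −342 + D
Setting this equal to −91 kJ gives D = 251 kJ/mol.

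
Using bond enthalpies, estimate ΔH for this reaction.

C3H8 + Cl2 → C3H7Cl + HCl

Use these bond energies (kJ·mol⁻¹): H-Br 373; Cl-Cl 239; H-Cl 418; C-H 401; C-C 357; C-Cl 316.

Bonds broken (reactants):
  C-C: 2 × 357 = 714
  C-H: 8 × 401 = 3208
  Cl-Cl: 1 × 239 = 239
  Σ(broken) = 4161 kJ
Bonds formed (products):
  C-C: 2 × 357 = 714
  C-Cl: 1 × 316 = 316
  C-H: 7 × 401 = 2807
  H-Cl: 1 × 418 = 418
  Σ(formed) = 4255 kJ
ΔH = Σ(broken) − Σ(formed) = 4161 − 4255 = −94 kJ

ΔH ≈ −94 kJ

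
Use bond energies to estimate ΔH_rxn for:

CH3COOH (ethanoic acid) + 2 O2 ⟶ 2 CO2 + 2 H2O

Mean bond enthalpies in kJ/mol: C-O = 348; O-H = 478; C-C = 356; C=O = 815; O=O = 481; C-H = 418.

Bonds broken (reactants):
  C-C: 1 × 356 = 356
  C-H: 3 × 418 = 1254
  C-O: 1 × 348 = 348
  C=O: 1 × 815 = 815
  O-H: 1 × 478 = 478
  O=O: 2 × 481 = 962
  Σ(broken) = 4213 kJ
Bonds formed (products):
  C=O: 4 × 815 = 3260
  O-H: 4 × 478 = 1912
  Σ(formed) = 5172 kJ
ΔH = Σ(broken) − Σ(formed) = 4213 − 5172 = −959 kJ

ΔH ≈ −959 kJ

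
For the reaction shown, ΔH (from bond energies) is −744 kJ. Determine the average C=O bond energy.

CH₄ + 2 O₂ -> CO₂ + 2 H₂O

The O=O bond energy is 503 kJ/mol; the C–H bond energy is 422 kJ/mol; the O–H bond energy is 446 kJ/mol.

D(C=O) ≈ 827 kJ/mol

Let D be the C=O bond energy.
Σ(broken) = 4×422 + 2×503 = 2694
Σ(formed) = 2×D + 4×446 = 1784 + 2D
ΔH = Σ(broken) − Σ(formed) = (2694) − (1784 + 2D) = +910 − 2D
Setting this equal to −744 kJ gives 2D = 1654, so D = 827 kJ/mol.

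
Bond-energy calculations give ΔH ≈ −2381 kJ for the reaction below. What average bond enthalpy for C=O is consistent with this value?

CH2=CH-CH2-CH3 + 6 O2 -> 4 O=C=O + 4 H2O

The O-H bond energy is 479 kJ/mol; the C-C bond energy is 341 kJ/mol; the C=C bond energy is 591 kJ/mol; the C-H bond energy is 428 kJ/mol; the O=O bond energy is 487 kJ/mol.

D(C=O) ≈ 771 kJ/mol

Let D be the C=O bond energy.
Σ(broken) = 2×341 + 8×428 + 1×591 + 6×487 = 7619
Σ(formed) = 8×D + 8×479 = 3832 + 8D
ΔH = Σ(broken) − Σ(formed) = (7619) − (3832 + 8D) = +3787 − 8D
Setting this equal to −2381 kJ gives 8D = 6168, so D = 771 kJ/mol.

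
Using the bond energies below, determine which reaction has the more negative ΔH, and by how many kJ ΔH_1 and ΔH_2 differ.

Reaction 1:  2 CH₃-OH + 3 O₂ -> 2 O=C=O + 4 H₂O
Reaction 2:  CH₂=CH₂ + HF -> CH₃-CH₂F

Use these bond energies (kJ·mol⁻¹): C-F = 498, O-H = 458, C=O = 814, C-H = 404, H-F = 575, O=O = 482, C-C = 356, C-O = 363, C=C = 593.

Reaction 1, by 1318 kJ

Reaction 1:
  Bonds broken (reactants):
    C-H: 6 × 404 = 2424
    C-O: 2 × 363 = 726
    O-H: 2 × 458 = 916
    O=O: 3 × 482 = 1446
    Σ(broken) = 5512 kJ
  Bonds formed (products):
    C=O: 4 × 814 = 3256
    O-H: 8 × 458 = 3664
    Σ(formed) = 6920 kJ
  ΔH_1 = 5512 − 6920 = −1408 kJ
Reaction 2:
  Bonds broken (reactants):
    C-H: 4 × 404 = 1616
    C=C: 1 × 593 = 593
    H-F: 1 × 575 = 575
    Σ(broken) = 2784 kJ
  Bonds formed (products):
    C-C: 1 × 356 = 356
    C-F: 1 × 498 = 498
    C-H: 5 × 404 = 2020
    Σ(formed) = 2874 kJ
  ΔH_2 = 2784 − 2874 = −90 kJ
ΔH_1 − ΔH_2 = −1318 kJ, so reaction 1 has the more negative ΔH; |ΔH_1 − ΔH_2| = 1318 kJ.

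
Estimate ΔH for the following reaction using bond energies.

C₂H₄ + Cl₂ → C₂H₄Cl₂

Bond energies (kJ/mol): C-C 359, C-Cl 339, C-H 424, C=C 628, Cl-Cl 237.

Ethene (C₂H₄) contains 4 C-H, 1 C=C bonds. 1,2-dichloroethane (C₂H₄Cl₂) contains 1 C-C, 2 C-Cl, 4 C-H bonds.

ΔH ≈ −172 kJ

Bonds broken (reactants):
  C-H: 4 × 424 = 1696
  C=C: 1 × 628 = 628
  Cl-Cl: 1 × 237 = 237
  Σ(broken) = 2561 kJ
Bonds formed (products):
  C-C: 1 × 359 = 359
  C-Cl: 2 × 339 = 678
  C-H: 4 × 424 = 1696
  Σ(formed) = 2733 kJ
ΔH = Σ(broken) − Σ(formed) = 2561 − 2733 = −172 kJ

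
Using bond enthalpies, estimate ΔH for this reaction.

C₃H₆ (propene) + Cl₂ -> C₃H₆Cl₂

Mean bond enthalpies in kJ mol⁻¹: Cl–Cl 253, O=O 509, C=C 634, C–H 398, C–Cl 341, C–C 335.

Bonds broken (reactants):
  C–C: 1 × 335 = 335
  C–H: 6 × 398 = 2388
  C=C: 1 × 634 = 634
  Cl–Cl: 1 × 253 = 253
  Σ(broken) = 3610 kJ
Bonds formed (products):
  C–C: 2 × 335 = 670
  C–Cl: 2 × 341 = 682
  C–H: 6 × 398 = 2388
  Σ(formed) = 3740 kJ
ΔH = Σ(broken) − Σ(formed) = 3610 − 3740 = −130 kJ

ΔH ≈ −130 kJ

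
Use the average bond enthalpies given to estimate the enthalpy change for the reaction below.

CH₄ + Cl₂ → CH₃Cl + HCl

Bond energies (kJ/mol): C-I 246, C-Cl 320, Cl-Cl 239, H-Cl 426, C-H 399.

Bonds broken (reactants):
  C-H: 4 × 399 = 1596
  Cl-Cl: 1 × 239 = 239
  Σ(broken) = 1835 kJ
Bonds formed (products):
  C-Cl: 1 × 320 = 320
  C-H: 3 × 399 = 1197
  H-Cl: 1 × 426 = 426
  Σ(formed) = 1943 kJ
ΔH = Σ(broken) − Σ(formed) = 1835 − 1943 = −108 kJ

ΔH ≈ −108 kJ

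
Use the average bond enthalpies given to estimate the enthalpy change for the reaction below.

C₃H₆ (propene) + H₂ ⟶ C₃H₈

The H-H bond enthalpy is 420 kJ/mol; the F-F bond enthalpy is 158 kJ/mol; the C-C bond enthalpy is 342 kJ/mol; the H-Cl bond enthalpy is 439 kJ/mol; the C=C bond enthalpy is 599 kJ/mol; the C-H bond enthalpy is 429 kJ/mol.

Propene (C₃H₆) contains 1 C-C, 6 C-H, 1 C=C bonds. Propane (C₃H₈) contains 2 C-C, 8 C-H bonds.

Bonds broken (reactants):
  C-C: 1 × 342 = 342
  C-H: 6 × 429 = 2574
  C=C: 1 × 599 = 599
  H-H: 1 × 420 = 420
  Σ(broken) = 3935 kJ
Bonds formed (products):
  C-C: 2 × 342 = 684
  C-H: 8 × 429 = 3432
  Σ(formed) = 4116 kJ
ΔH = Σ(broken) − Σ(formed) = 3935 − 4116 = −181 kJ

ΔH ≈ −181 kJ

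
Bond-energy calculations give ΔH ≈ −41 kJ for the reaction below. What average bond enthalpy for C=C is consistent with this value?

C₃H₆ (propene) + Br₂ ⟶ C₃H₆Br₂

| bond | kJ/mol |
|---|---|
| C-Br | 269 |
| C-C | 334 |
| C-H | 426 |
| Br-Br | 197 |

D(C=C) ≈ 634 kJ/mol

Let D be the C=C bond energy.
Σ(broken) = 1×197 + 1×334 + 6×426 + 1×D = 3087 + D
Σ(formed) = 2×269 + 2×334 + 6×426 = 3762
ΔH = Σ(broken) − Σ(formed) = (3087 + D) − (3762) = −675 + D
Setting this equal to −41 kJ gives D = 634 kJ/mol.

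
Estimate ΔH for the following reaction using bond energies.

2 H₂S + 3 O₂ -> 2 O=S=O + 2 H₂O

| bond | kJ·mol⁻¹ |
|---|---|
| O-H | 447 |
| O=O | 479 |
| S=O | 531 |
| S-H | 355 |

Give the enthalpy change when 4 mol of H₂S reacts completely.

Bonds broken (reactants):
  O=O: 3 × 479 = 1437
  S-H: 4 × 355 = 1420
  Σ(broken) = 2857 kJ
Bonds formed (products):
  O-H: 4 × 447 = 1788
  S=O: 4 × 531 = 2124
  Σ(formed) = 3912 kJ
ΔH = Σ(broken) − Σ(formed) = 2857 − 3912 = −1055 kJ
For 2× the reaction as written: 2 × (−1055) = −2110 kJ

ΔH = −2110 kJ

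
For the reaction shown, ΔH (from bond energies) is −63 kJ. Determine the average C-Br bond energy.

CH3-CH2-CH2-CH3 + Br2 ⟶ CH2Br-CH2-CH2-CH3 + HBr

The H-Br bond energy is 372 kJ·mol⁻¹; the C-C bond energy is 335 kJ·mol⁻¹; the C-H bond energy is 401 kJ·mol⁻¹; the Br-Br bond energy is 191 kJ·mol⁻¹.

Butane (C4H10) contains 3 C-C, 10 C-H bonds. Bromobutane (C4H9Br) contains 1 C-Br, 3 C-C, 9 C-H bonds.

Let D be the C-Br bond energy.
Σ(broken) = 1×191 + 3×335 + 10×401 = 5206
Σ(formed) = 1×D + 3×335 + 9×401 + 1×372 = 4986 + D
ΔH = Σ(broken) − Σ(formed) = (5206) − (4986 + D) = +220 − D
Setting this equal to −63 kJ gives D = 283 kJ/mol.

D(C-Br) ≈ 283 kJ/mol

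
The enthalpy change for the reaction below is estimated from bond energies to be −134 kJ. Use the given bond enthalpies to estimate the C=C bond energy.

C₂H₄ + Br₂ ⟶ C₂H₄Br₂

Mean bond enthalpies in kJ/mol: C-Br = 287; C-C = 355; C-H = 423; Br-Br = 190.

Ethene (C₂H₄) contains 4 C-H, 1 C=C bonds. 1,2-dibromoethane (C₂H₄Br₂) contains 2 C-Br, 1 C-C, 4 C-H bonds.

D(C=C) ≈ 605 kJ/mol

Let D be the C=C bond energy.
Σ(broken) = 1×190 + 4×423 + 1×D = 1882 + D
Σ(formed) = 2×287 + 1×355 + 4×423 = 2621
ΔH = Σ(broken) − Σ(formed) = (1882 + D) − (2621) = −739 + D
Setting this equal to −134 kJ gives D = 605 kJ/mol.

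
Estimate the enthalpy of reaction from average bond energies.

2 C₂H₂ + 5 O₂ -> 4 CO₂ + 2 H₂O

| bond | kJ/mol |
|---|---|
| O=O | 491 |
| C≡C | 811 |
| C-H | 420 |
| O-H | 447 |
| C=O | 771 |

Bonds broken (reactants):
  C≡C: 2 × 811 = 1622
  C-H: 4 × 420 = 1680
  O=O: 5 × 491 = 2455
  Σ(broken) = 5757 kJ
Bonds formed (products):
  C=O: 8 × 771 = 6168
  O-H: 4 × 447 = 1788
  Σ(formed) = 7956 kJ
ΔH = Σ(broken) − Σ(formed) = 5757 − 7956 = −2199 kJ

ΔH ≈ −2199 kJ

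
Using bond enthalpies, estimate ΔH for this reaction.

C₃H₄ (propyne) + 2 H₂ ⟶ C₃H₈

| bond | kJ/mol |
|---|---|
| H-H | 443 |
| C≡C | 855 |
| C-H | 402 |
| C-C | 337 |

ΔH ≈ −204 kJ

Bonds broken (reactants):
  C≡C: 1 × 855 = 855
  C-C: 1 × 337 = 337
  C-H: 4 × 402 = 1608
  H-H: 2 × 443 = 886
  Σ(broken) = 3686 kJ
Bonds formed (products):
  C-C: 2 × 337 = 674
  C-H: 8 × 402 = 3216
  Σ(formed) = 3890 kJ
ΔH = Σ(broken) − Σ(formed) = 3686 − 3890 = −204 kJ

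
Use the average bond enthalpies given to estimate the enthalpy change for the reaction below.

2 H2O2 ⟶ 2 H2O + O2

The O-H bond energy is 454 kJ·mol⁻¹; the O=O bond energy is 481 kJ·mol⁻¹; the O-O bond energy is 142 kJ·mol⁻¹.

ΔH ≈ −197 kJ

Bonds broken (reactants):
  O-H: 4 × 454 = 1816
  O-O: 2 × 142 = 284
  Σ(broken) = 2100 kJ
Bonds formed (products):
  O-H: 4 × 454 = 1816
  O=O: 1 × 481 = 481
  Σ(formed) = 2297 kJ
ΔH = Σ(broken) − Σ(formed) = 2100 − 2297 = −197 kJ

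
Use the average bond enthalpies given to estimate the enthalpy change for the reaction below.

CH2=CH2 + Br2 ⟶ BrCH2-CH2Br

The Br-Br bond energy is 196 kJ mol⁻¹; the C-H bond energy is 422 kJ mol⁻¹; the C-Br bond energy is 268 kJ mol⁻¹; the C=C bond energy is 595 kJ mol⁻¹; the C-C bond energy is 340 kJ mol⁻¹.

ΔH ≈ −85 kJ

Bonds broken (reactants):
  Br-Br: 1 × 196 = 196
  C-H: 4 × 422 = 1688
  C=C: 1 × 595 = 595
  Σ(broken) = 2479 kJ
Bonds formed (products):
  C-Br: 2 × 268 = 536
  C-C: 1 × 340 = 340
  C-H: 4 × 422 = 1688
  Σ(formed) = 2564 kJ
ΔH = Σ(broken) − Σ(formed) = 2479 − 2564 = −85 kJ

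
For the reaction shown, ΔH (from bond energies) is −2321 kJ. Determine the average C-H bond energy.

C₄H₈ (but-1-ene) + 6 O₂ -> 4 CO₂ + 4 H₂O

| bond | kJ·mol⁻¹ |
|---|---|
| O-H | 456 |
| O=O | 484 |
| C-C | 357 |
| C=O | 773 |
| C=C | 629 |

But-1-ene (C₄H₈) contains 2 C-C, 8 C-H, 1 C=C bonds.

Let D be the C-H bond energy.
Σ(broken) = 2×357 + 8×D + 1×629 + 6×484 = 4247 + 8D
Σ(formed) = 8×773 + 8×456 = 9832
ΔH = Σ(broken) − Σ(formed) = (4247 + 8D) − (9832) = −5585 + 8D
Setting this equal to −2321 kJ gives 8D = 3264, so D = 408 kJ/mol.

D(C-H) ≈ 408 kJ/mol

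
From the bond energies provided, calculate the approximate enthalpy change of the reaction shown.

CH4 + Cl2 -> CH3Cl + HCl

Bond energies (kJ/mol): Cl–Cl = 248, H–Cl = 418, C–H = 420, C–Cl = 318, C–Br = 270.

ΔH ≈ −68 kJ

Bonds broken (reactants):
  C–H: 4 × 420 = 1680
  Cl–Cl: 1 × 248 = 248
  Σ(broken) = 1928 kJ
Bonds formed (products):
  C–Cl: 1 × 318 = 318
  C–H: 3 × 420 = 1260
  H–Cl: 1 × 418 = 418
  Σ(formed) = 1996 kJ
ΔH = Σ(broken) − Σ(formed) = 1928 − 1996 = −68 kJ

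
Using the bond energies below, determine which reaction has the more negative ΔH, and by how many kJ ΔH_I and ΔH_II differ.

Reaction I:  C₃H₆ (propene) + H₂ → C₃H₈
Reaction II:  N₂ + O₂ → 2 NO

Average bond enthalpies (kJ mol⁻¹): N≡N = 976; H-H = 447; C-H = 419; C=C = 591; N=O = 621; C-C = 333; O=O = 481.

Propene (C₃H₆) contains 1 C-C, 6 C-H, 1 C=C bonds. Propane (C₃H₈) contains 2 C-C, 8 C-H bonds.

Reaction I:
  Bonds broken (reactants):
    C-C: 1 × 333 = 333
    C-H: 6 × 419 = 2514
    C=C: 1 × 591 = 591
    H-H: 1 × 447 = 447
    Σ(broken) = 3885 kJ
  Bonds formed (products):
    C-C: 2 × 333 = 666
    C-H: 8 × 419 = 3352
    Σ(formed) = 4018 kJ
  ΔH_I = 3885 − 4018 = −133 kJ
Reaction II:
  Bonds broken (reactants):
    N≡N: 1 × 976 = 976
    O=O: 1 × 481 = 481
    Σ(broken) = 1457 kJ
  Bonds formed (products):
    N=O: 2 × 621 = 1242
    Σ(formed) = 1242 kJ
  ΔH_II = 1457 − 1242 = +215 kJ
ΔH_I − ΔH_II = −348 kJ, so reaction I has the more negative ΔH; |ΔH_I − ΔH_II| = 348 kJ.

Reaction I, by 348 kJ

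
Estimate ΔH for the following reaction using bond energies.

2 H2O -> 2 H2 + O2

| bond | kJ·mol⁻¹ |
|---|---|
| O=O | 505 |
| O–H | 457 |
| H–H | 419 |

Bonds broken (reactants):
  O–H: 4 × 457 = 1828
  Σ(broken) = 1828 kJ
Bonds formed (products):
  H–H: 2 × 419 = 838
  O=O: 1 × 505 = 505
  Σ(formed) = 1343 kJ
ΔH = Σ(broken) − Σ(formed) = 1828 − 1343 = +485 kJ

ΔH ≈ +485 kJ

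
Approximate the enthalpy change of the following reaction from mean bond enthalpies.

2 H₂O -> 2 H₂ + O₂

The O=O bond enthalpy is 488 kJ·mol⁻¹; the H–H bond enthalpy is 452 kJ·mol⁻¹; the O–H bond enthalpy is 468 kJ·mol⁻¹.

Bonds broken (reactants):
  O–H: 4 × 468 = 1872
  Σ(broken) = 1872 kJ
Bonds formed (products):
  H–H: 2 × 452 = 904
  O=O: 1 × 488 = 488
  Σ(formed) = 1392 kJ
ΔH = Σ(broken) − Σ(formed) = 1872 − 1392 = +480 kJ

ΔH ≈ +480 kJ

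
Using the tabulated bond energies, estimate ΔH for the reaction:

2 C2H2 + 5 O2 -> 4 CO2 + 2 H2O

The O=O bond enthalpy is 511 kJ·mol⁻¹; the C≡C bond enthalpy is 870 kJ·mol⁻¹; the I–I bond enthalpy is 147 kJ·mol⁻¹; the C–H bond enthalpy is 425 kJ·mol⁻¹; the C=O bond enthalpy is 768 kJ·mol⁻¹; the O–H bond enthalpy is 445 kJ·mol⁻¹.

Bonds broken (reactants):
  C≡C: 2 × 870 = 1740
  C–H: 4 × 425 = 1700
  O=O: 5 × 511 = 2555
  Σ(broken) = 5995 kJ
Bonds formed (products):
  C=O: 8 × 768 = 6144
  O–H: 4 × 445 = 1780
  Σ(formed) = 7924 kJ
ΔH = Σ(broken) − Σ(formed) = 5995 − 7924 = −1929 kJ

ΔH ≈ −1929 kJ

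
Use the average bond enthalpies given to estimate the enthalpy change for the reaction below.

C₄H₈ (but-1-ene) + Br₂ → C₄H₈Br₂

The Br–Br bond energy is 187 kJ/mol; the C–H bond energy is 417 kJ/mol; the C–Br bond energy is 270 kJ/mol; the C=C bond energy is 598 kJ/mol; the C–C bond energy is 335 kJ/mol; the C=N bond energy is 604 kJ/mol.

ΔH ≈ −90 kJ

Bonds broken (reactants):
  Br–Br: 1 × 187 = 187
  C–C: 2 × 335 = 670
  C–H: 8 × 417 = 3336
  C=C: 1 × 598 = 598
  Σ(broken) = 4791 kJ
Bonds formed (products):
  C–Br: 2 × 270 = 540
  C–C: 3 × 335 = 1005
  C–H: 8 × 417 = 3336
  Σ(formed) = 4881 kJ
ΔH = Σ(broken) − Σ(formed) = 4791 − 4881 = −90 kJ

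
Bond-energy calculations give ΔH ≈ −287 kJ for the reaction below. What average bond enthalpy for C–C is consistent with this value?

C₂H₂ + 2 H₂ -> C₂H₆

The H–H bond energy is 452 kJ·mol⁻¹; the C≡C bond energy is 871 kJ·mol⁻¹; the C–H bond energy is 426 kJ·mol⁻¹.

D(C–C) ≈ 358 kJ/mol

Let D be the C–C bond energy.
Σ(broken) = 1×871 + 2×426 + 2×452 = 2627
Σ(formed) = 1×D + 6×426 = 2556 + D
ΔH = Σ(broken) − Σ(formed) = (2627) − (2556 + D) = +71 − D
Setting this equal to −287 kJ gives D = 358 kJ/mol.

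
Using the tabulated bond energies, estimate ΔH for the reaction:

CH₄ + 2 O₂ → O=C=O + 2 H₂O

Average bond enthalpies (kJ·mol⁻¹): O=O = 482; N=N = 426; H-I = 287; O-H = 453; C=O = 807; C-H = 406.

ΔH ≈ −838 kJ

Bonds broken (reactants):
  C-H: 4 × 406 = 1624
  O=O: 2 × 482 = 964
  Σ(broken) = 2588 kJ
Bonds formed (products):
  C=O: 2 × 807 = 1614
  O-H: 4 × 453 = 1812
  Σ(formed) = 3426 kJ
ΔH = Σ(broken) − Σ(formed) = 2588 − 3426 = −838 kJ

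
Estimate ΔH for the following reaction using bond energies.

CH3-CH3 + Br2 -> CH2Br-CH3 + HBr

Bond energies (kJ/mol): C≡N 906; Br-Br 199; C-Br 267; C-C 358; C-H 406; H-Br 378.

Bonds broken (reactants):
  Br-Br: 1 × 199 = 199
  C-C: 1 × 358 = 358
  C-H: 6 × 406 = 2436
  Σ(broken) = 2993 kJ
Bonds formed (products):
  C-Br: 1 × 267 = 267
  C-C: 1 × 358 = 358
  C-H: 5 × 406 = 2030
  H-Br: 1 × 378 = 378
  Σ(formed) = 3033 kJ
ΔH = Σ(broken) − Σ(formed) = 2993 − 3033 = −40 kJ

ΔH ≈ −40 kJ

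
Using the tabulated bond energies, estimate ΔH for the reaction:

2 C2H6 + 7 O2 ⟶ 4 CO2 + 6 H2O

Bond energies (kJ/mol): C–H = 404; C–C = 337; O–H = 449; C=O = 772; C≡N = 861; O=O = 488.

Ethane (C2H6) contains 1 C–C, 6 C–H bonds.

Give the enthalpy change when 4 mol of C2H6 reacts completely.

Bonds broken (reactants):
  C–C: 2 × 337 = 674
  C–H: 12 × 404 = 4848
  O=O: 7 × 488 = 3416
  Σ(broken) = 8938 kJ
Bonds formed (products):
  C=O: 8 × 772 = 6176
  O–H: 12 × 449 = 5388
  Σ(formed) = 11564 kJ
ΔH = Σ(broken) − Σ(formed) = 8938 − 11564 = −2626 kJ
For 2× the reaction as written: 2 × (−2626) = −5252 kJ

ΔH = −5252 kJ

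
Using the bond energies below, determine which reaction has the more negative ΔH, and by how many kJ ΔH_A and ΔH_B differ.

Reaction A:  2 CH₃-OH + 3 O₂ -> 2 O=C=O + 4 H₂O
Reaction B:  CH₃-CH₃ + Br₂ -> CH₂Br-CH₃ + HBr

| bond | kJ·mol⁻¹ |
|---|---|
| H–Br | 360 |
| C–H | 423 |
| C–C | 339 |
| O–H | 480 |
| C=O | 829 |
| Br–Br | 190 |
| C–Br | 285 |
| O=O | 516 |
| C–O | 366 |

Reaction A, by 1346 kJ

Reaction A:
  Bonds broken (reactants):
    C–H: 6 × 423 = 2538
    C–O: 2 × 366 = 732
    O–H: 2 × 480 = 960
    O=O: 3 × 516 = 1548
    Σ(broken) = 5778 kJ
  Bonds formed (products):
    C=O: 4 × 829 = 3316
    O–H: 8 × 480 = 3840
    Σ(formed) = 7156 kJ
  ΔH_A = 5778 − 7156 = −1378 kJ
Reaction B:
  Bonds broken (reactants):
    Br–Br: 1 × 190 = 190
    C–C: 1 × 339 = 339
    C–H: 6 × 423 = 2538
    Σ(broken) = 3067 kJ
  Bonds formed (products):
    C–Br: 1 × 285 = 285
    C–C: 1 × 339 = 339
    C–H: 5 × 423 = 2115
    H–Br: 1 × 360 = 360
    Σ(formed) = 3099 kJ
  ΔH_B = 3067 − 3099 = −32 kJ
ΔH_A − ΔH_B = −1346 kJ, so reaction A has the more negative ΔH; |ΔH_A − ΔH_B| = 1346 kJ.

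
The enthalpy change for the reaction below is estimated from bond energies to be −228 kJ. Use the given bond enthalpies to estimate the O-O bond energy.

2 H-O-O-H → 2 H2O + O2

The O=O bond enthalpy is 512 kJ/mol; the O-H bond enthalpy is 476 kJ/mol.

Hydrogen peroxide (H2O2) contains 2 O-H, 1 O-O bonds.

D(O-O) ≈ 142 kJ/mol

Let D be the O-O bond energy.
Σ(broken) = 4×476 + 2×D = 1904 + 2D
Σ(formed) = 4×476 + 1×512 = 2416
ΔH = Σ(broken) − Σ(formed) = (1904 + 2D) − (2416) = −512 + 2D
Setting this equal to −228 kJ gives 2D = 284, so D = 142 kJ/mol.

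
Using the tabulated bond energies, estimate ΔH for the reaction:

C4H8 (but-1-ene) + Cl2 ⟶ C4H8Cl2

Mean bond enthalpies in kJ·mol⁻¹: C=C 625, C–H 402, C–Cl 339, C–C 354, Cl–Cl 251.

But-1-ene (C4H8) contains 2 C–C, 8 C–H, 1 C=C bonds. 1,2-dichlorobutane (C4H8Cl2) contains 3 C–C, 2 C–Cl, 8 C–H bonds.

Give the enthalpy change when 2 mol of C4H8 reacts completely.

Bonds broken (reactants):
  C–C: 2 × 354 = 708
  C–H: 8 × 402 = 3216
  C=C: 1 × 625 = 625
  Cl–Cl: 1 × 251 = 251
  Σ(broken) = 4800 kJ
Bonds formed (products):
  C–C: 3 × 354 = 1062
  C–Cl: 2 × 339 = 678
  C–H: 8 × 402 = 3216
  Σ(formed) = 4956 kJ
ΔH = Σ(broken) − Σ(formed) = 4800 − 4956 = −156 kJ
For 2× the reaction as written: 2 × (−156) = −312 kJ

ΔH = −312 kJ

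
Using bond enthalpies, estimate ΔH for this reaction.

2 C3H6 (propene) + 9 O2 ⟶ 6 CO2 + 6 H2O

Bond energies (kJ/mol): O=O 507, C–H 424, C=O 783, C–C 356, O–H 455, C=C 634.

ΔH ≈ −3225 kJ

Bonds broken (reactants):
  C–C: 2 × 356 = 712
  C–H: 12 × 424 = 5088
  C=C: 2 × 634 = 1268
  O=O: 9 × 507 = 4563
  Σ(broken) = 11631 kJ
Bonds formed (products):
  C=O: 12 × 783 = 9396
  O–H: 12 × 455 = 5460
  Σ(formed) = 14856 kJ
ΔH = Σ(broken) − Σ(formed) = 11631 − 14856 = −3225 kJ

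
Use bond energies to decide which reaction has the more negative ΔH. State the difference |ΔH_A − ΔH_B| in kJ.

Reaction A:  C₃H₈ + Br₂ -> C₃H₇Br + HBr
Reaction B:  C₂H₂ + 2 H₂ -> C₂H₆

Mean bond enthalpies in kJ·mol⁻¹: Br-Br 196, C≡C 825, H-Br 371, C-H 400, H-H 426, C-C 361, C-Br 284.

Reaction A:
  Bonds broken (reactants):
    Br-Br: 1 × 196 = 196
    C-C: 2 × 361 = 722
    C-H: 8 × 400 = 3200
    Σ(broken) = 4118 kJ
  Bonds formed (products):
    C-Br: 1 × 284 = 284
    C-C: 2 × 361 = 722
    C-H: 7 × 400 = 2800
    H-Br: 1 × 371 = 371
    Σ(formed) = 4177 kJ
  ΔH_A = 4118 − 4177 = −59 kJ
Reaction B:
  Bonds broken (reactants):
    C≡C: 1 × 825 = 825
    C-H: 2 × 400 = 800
    H-H: 2 × 426 = 852
    Σ(broken) = 2477 kJ
  Bonds formed (products):
    C-C: 1 × 361 = 361
    C-H: 6 × 400 = 2400
    Σ(formed) = 2761 kJ
  ΔH_B = 2477 − 2761 = −284 kJ
ΔH_A − ΔH_B = +225 kJ, so reaction B has the more negative ΔH; |ΔH_A − ΔH_B| = 225 kJ.

Reaction B, by 225 kJ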